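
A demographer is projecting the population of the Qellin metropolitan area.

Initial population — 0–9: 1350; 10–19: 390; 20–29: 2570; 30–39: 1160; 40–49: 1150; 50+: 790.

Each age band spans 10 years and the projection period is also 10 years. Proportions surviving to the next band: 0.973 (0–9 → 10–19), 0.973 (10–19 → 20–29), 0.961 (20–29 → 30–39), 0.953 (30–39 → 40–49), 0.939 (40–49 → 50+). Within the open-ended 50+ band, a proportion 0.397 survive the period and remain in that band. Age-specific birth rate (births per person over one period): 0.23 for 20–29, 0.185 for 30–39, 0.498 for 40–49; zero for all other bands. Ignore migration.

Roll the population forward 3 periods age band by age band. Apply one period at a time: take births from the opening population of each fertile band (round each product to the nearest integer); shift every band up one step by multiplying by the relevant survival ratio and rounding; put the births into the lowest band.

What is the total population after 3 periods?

8321

Call the groups 1 to 6, youngest first.
Period 1:
Births: 2570 * 0.23 = 591 ; 1160 * 0.185 = 215 ; 1150 * 0.498 = 573 → 1379
Group 2: 1350 * 0.973 = 1314
Group 3: 390 * 0.973 = 379
Group 4: 2570 * 0.961 = 2470
Group 5: 1160 * 0.953 = 1105
Group 6: 1150 * 0.939 + 790 * 0.397 = 1080 + 314 = 1394
→ [1379, 1314, 379, 2470, 1105, 1394]
Period 2:
Births: 379 * 0.23 = 87 ; 2470 * 0.185 = 457 ; 1105 * 0.498 = 550 → 1094
Group 2: 1379 * 0.973 = 1342
Group 3: 1314 * 0.973 = 1279
Group 4: 379 * 0.961 = 364
Group 5: 2470 * 0.953 = 2354
Group 6: 1105 * 0.939 + 1394 * 0.397 = 1038 + 553 = 1591
→ [1094, 1342, 1279, 364, 2354, 1591]
Period 3:
Births: 1279 * 0.23 = 294 ; 364 * 0.185 = 67 ; 2354 * 0.498 = 1172 → 1533
Group 2: 1094 * 0.973 = 1064
Group 3: 1342 * 0.973 = 1306
Group 4: 1279 * 0.961 = 1229
Group 5: 364 * 0.953 = 347
Group 6: 2354 * 0.939 + 1591 * 0.397 = 2210 + 632 = 2842
→ [1533, 1064, 1306, 1229, 347, 2842]
Total after period 3: 1533 + 1064 + 1306 + 1229 + 347 + 2842 = 8321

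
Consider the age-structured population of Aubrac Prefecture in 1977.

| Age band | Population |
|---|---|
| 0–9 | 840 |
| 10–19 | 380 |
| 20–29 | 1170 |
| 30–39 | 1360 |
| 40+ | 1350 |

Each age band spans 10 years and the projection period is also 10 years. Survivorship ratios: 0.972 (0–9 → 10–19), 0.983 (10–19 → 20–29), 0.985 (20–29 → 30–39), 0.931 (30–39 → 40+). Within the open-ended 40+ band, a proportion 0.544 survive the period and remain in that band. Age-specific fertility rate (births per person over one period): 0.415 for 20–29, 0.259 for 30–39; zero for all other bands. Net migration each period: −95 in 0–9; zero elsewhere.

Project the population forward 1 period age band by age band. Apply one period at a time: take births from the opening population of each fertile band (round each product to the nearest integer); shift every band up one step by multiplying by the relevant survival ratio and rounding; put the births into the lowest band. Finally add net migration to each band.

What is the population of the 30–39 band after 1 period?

1152

Numbering the groups 1..5 from youngest to oldest:
— Period 1 —
Births: 1170 × 0.415 = 486  |  1360 × 0.259 = 352 → total 838
Group 2: 840 × 0.972 = 816
Group 3: 380 × 0.983 = 374
Group 4: 1170 × 0.985 = 1152
Group 5: 1360 × 0.931 + 1350 × 0.544 = 1266 + 734 = 2000
Net migration: Group 1 − 95 → 743
End of period: [743, 816, 374, 1152, 2000]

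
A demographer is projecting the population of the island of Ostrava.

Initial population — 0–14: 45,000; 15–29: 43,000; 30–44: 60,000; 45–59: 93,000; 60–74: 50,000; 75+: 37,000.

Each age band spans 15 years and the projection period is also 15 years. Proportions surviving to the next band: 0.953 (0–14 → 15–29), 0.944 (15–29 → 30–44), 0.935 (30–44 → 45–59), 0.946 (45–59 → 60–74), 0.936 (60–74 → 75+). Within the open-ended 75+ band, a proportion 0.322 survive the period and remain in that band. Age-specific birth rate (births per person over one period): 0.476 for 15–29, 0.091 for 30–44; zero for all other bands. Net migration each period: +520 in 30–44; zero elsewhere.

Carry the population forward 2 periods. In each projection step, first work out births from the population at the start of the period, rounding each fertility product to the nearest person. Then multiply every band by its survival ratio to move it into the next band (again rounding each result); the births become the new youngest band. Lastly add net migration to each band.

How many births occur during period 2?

Let group 1 be 0–14 through group 6 = 75+.
Period 1.
Births: 43000 × 0.476 = 20468 ; 60000 × 0.091 = 5460 — total 25928
Group 2: 45000 × 0.953 = 42885
Group 3: 43000 × 0.944 = 40592
Group 4: 60000 × 0.935 = 56100
Group 5: 93000 × 0.946 = 87978
Group 6: 50000 × 0.936 + 37000 × 0.322 = 46800 + 11914 = 58714
Net migration: Group 3 + 520 → 41112
Population now: 0–14=25928, 15–29=42885, 30–44=41112, 45–59=56100, 60–74=87978, 75+=58714
Period 2.
Births: 42885 × 0.476 = 20413 ; 41112 × 0.091 = 3741 — total 24154
Group 2: 25928 × 0.953 = 24709
Group 3: 42885 × 0.944 = 40483
Group 4: 41112 × 0.935 = 38440
Group 5: 56100 × 0.946 = 53071
Group 6: 87978 × 0.936 + 58714 × 0.322 = 82347 + 18906 = 101253
Net migration: Group 3 + 520 → 41003
Population now: 0–14=24154, 15–29=24709, 30–44=41003, 45–59=38440, 60–74=53071, 75+=101253

24154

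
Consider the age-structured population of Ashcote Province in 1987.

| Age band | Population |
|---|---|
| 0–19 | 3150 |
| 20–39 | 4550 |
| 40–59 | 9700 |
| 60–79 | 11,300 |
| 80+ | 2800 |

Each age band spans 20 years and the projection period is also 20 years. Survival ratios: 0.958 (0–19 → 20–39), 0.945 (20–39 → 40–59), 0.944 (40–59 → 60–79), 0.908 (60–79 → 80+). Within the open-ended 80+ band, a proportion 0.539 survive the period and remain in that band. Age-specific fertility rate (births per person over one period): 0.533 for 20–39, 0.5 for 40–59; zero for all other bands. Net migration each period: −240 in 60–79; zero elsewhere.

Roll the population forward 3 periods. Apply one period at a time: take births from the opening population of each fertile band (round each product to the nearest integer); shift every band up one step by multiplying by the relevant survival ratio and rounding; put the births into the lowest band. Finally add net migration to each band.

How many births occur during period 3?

5140

(Bands numbered youngest = 1 to oldest = 5.)
— Period 1 —
Births: 4550 * 0.533 = 2425, 9700 * 0.5 = 4850 → total 7275
Band 2: 3150 * 0.958 = 3018
Band 3: 4550 * 0.945 = 4300
Band 4: 9700 * 0.944 = 9157
Band 5: 11300 * 0.908 + 2800 * 0.539 = 10260 + 1509 = 11769
Net migration: Band 4 − 240 → 8917
→ [7275, 3018, 4300, 8917, 11769]
— Period 2 —
Births: 3018 * 0.533 = 1609, 4300 * 0.5 = 2150 → total 3759
Band 2: 7275 * 0.958 = 6969
Band 3: 3018 * 0.945 = 2852
Band 4: 4300 * 0.944 = 4059
Band 5: 8917 * 0.908 + 11769 * 0.539 = 8097 + 6343 = 14440
Net migration: Band 4 − 240 → 3819
→ [3759, 6969, 2852, 3819, 14440]
— Period 3 —
Births: 6969 * 0.533 = 3714, 2852 * 0.5 = 1426 → total 5140
Band 2: 3759 * 0.958 = 3601
Band 3: 6969 * 0.945 = 6586
Band 4: 2852 * 0.944 = 2692
Band 5: 3819 * 0.908 + 14440 * 0.539 = 3468 + 7783 = 11251
Net migration: Band 4 − 240 → 2452
→ [5140, 3601, 6586, 2452, 11251]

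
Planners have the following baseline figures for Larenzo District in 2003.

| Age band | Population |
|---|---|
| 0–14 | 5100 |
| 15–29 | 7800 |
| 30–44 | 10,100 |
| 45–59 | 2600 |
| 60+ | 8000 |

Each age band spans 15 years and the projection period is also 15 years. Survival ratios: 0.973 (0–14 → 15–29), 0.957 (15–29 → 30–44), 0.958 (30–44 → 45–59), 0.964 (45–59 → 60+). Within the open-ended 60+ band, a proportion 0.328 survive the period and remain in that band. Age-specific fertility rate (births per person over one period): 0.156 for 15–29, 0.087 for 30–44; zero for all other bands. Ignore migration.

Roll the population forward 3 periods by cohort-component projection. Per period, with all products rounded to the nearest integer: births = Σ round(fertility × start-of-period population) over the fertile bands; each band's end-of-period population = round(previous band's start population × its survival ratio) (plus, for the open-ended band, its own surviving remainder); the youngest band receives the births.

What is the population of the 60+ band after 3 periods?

10506

Period 1:
Births: 7800 × 0.156 = 1217  |  10100 × 0.087 = 879 → total 2096
15–29: 5100 × 0.973 = 4962
30–44: 7800 × 0.957 = 7465
45–59: 10100 × 0.958 = 9676
60+: 2600 × 0.964 + 8000 × 0.328 = 2506 + 2624 = 5130
Giving 2096 / 4962 / 7465 / 9676 / 5130.
Period 2:
Births: 4962 × 0.156 = 774  |  7465 × 0.087 = 649 → total 1423
15–29: 2096 × 0.973 = 2039
30–44: 4962 × 0.957 = 4749
45–59: 7465 × 0.958 = 7151
60+: 9676 × 0.964 + 5130 × 0.328 = 9328 + 1683 = 11011
Giving 1423 / 2039 / 4749 / 7151 / 11011.
Period 3:
Births: 2039 × 0.156 = 318  |  4749 × 0.087 = 413 → total 731
15–29: 1423 × 0.973 = 1385
30–44: 2039 × 0.957 = 1951
45–59: 4749 × 0.958 = 4550
60+: 7151 × 0.964 + 11011 × 0.328 = 6894 + 3612 = 10506
Giving 731 / 1385 / 1951 / 4550 / 10506.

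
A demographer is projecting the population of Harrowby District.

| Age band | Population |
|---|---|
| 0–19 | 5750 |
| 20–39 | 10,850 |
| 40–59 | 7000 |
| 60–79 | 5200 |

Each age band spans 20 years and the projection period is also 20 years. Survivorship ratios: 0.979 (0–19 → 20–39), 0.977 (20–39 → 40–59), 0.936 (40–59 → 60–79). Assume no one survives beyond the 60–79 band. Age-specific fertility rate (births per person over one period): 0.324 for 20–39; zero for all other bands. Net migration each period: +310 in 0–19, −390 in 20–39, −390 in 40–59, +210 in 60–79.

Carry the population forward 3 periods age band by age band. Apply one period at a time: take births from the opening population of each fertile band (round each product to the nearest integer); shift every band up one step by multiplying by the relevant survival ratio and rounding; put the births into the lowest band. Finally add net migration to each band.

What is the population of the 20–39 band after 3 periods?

[period 1]
Births: 10850 × 0.324 = 3515
20–39: 5750 × 0.979 = 5629
40–59: 10850 × 0.977 = 10600
60–79: 7000 × 0.936 = 6552
Net migration: 0–19 + 310 → 3825; 20–39 − 390 → 5239; 40–59 − 390 → 10210; 60–79 + 210 → 6762
Giving 3825 / 5239 / 10210 / 6762.
[period 2]
Births: 5239 × 0.324 = 1697
20–39: 3825 × 0.979 = 3745
40–59: 5239 × 0.977 = 5119
60–79: 10210 × 0.936 = 9557
Net migration: 0–19 + 310 → 2007; 20–39 − 390 → 3355; 40–59 − 390 → 4729; 60–79 + 210 → 9767
Giving 2007 / 3355 / 4729 / 9767.
[period 3]
Births: 3355 × 0.324 = 1087
20–39: 2007 × 0.979 = 1965
40–59: 3355 × 0.977 = 3278
60–79: 4729 × 0.936 = 4426
Net migration: 0–19 + 310 → 1397; 20–39 − 390 → 1575; 40–59 − 390 → 2888; 60–79 + 210 → 4636
Giving 1397 / 1575 / 2888 / 4636.

1575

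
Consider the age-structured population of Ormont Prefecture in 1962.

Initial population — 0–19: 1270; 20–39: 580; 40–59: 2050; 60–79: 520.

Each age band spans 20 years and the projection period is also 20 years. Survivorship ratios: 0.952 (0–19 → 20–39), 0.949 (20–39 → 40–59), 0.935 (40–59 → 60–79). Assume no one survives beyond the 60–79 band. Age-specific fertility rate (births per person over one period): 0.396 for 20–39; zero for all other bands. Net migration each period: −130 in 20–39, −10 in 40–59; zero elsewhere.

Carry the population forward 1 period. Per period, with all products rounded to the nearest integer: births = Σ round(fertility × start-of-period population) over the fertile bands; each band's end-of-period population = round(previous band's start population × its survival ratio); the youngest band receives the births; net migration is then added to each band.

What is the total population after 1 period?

3766

Call the groups 1 to 4, youngest first.
After projecting period 1:
Births: 580 × 0.396 = 230
Group 2: 1270 × 0.952 = 1209
Group 3: 580 × 0.949 = 550
Group 4: 2050 × 0.935 = 1917
Net migration: Group 2 − 130 → 1079; Group 3 − 10 → 540
→ [230, 1079, 540, 1917]
Total after period 1: 230 + 1079 + 540 + 1917 = 3766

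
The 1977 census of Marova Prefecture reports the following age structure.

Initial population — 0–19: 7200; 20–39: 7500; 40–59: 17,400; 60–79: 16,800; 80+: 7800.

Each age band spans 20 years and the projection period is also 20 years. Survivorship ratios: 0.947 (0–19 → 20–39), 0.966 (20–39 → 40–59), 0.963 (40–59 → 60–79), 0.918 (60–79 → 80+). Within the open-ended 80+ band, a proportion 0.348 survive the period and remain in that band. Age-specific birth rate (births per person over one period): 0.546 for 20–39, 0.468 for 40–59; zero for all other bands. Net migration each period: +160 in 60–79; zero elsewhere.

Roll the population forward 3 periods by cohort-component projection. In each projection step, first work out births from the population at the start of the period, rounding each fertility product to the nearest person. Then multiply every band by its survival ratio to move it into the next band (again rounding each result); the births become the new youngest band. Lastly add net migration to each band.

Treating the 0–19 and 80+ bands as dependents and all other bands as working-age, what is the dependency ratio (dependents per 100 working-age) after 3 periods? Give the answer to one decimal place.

96.4

(Groups numbered youngest = 1 to oldest = 5.)
After projecting period 1:
Births: 7500 * 0.546 = 4095, 17400 * 0.468 = 8143 — total 12238
Group 2: 7200 * 0.947 = 6818
Group 3: 7500 * 0.966 = 7245
Group 4: 17400 * 0.963 = 16756
Group 5: 16800 * 0.918 + 7800 * 0.348 = 15422 + 2714 = 18136
Net migration: Group 4 + 160 → 16916
Population now: 0–19=12238, 20–39=6818, 40–59=7245, 60–79=16916, 80+=18136
After projecting period 2:
Births: 6818 * 0.546 = 3723, 7245 * 0.468 = 3391 — total 7114
Group 2: 12238 * 0.947 = 11589
Group 3: 6818 * 0.966 = 6586
Group 4: 7245 * 0.963 = 6977
Group 5: 16916 * 0.918 + 18136 * 0.348 = 15529 + 6311 = 21840
Net migration: Group 4 + 160 → 7137
Population now: 0–19=7114, 20–39=11589, 40–59=6586, 60–79=7137, 80+=21840
After projecting period 3:
Births: 11589 * 0.546 = 6328, 6586 * 0.468 = 3082 — total 9410
Group 2: 7114 * 0.947 = 6737
Group 3: 11589 * 0.966 = 11195
Group 4: 6586 * 0.963 = 6342
Group 5: 7137 * 0.918 + 21840 * 0.348 = 6552 + 7600 = 14152
Net migration: Group 4 + 160 → 6502
Population now: 0–19=9410, 20–39=6737, 40–59=11195, 60–79=6502, 80+=14152
Dependents (band 0–19 + band 80+) = 9410 + 14152 = 23562; working-age = 24434; ratio = 23562/24434 × 100 = 96.4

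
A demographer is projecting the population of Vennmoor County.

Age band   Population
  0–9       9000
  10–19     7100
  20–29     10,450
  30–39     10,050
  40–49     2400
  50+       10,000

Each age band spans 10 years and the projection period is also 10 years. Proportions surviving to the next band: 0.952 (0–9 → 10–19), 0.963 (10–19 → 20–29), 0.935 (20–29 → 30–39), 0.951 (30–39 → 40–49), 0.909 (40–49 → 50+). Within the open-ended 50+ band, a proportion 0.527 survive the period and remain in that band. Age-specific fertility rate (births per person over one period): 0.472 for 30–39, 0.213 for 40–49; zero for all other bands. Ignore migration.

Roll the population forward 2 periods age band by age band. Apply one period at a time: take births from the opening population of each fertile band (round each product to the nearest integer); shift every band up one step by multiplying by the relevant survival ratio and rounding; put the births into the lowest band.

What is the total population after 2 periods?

48202

Call the bands 1 to 6, youngest first.
Period 1:
Births: 10050 * 0.472 = 4744, 2400 * 0.213 = 511 → total 5255
Band 2: 9000 * 0.952 = 8568
Band 3: 7100 * 0.963 = 6837
Band 4: 10450 * 0.935 = 9771
Band 5: 10050 * 0.951 = 9558
Band 6: 2400 * 0.909 + 10000 * 0.527 = 2182 + 5270 = 7452
End of period: [5255, 8568, 6837, 9771, 9558, 7452]
Period 2:
Births: 9771 * 0.472 = 4612, 9558 * 0.213 = 2036 → total 6648
Band 2: 5255 * 0.952 = 5003
Band 3: 8568 * 0.963 = 8251
Band 4: 6837 * 0.935 = 6393
Band 5: 9771 * 0.951 = 9292
Band 6: 9558 * 0.909 + 7452 * 0.527 = 8688 + 3927 = 12615
End of period: [6648, 5003, 8251, 6393, 9292, 12615]
Total after period 2: 6648 + 5003 + 8251 + 6393 + 9292 + 12615 = 48202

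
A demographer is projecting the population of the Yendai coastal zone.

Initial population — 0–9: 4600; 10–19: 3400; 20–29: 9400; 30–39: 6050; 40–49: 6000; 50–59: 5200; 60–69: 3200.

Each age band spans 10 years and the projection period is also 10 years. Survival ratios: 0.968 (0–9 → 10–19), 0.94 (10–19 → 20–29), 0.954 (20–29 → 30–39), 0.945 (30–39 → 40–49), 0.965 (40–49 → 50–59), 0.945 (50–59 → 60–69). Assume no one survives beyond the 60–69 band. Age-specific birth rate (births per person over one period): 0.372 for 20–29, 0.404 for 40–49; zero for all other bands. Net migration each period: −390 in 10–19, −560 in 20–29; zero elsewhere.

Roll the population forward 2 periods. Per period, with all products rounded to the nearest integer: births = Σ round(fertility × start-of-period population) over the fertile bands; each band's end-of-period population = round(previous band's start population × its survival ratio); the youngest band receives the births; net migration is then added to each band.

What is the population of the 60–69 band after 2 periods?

5472

(Groups numbered youngest = 1 to oldest = 7.)
Period 1.
Births: 9400 × 0.372 = 3497 ; 6000 × 0.404 = 2424 → 5921
Group 2: 4600 × 0.968 = 4453
Group 3: 3400 × 0.94 = 3196
Group 4: 9400 × 0.954 = 8968
Group 5: 6050 × 0.945 = 5717
Group 6: 6000 × 0.965 = 5790
Group 7: 5200 × 0.945 = 4914
Net migration: Group 2 − 390 → 4063; Group 3 − 560 → 2636
→ [5921, 4063, 2636, 8968, 5717, 5790, 4914]
Period 2.
Births: 2636 × 0.372 = 981 ; 5717 × 0.404 = 2310 → 3291
Group 2: 5921 × 0.968 = 5732
Group 3: 4063 × 0.94 = 3819
Group 4: 2636 × 0.954 = 2515
Group 5: 8968 × 0.945 = 8475
Group 6: 5717 × 0.965 = 5517
Group 7: 5790 × 0.945 = 5472
Net migration: Group 2 − 390 → 5342; Group 3 − 560 → 3259
→ [3291, 5342, 3259, 2515, 8475, 5517, 5472]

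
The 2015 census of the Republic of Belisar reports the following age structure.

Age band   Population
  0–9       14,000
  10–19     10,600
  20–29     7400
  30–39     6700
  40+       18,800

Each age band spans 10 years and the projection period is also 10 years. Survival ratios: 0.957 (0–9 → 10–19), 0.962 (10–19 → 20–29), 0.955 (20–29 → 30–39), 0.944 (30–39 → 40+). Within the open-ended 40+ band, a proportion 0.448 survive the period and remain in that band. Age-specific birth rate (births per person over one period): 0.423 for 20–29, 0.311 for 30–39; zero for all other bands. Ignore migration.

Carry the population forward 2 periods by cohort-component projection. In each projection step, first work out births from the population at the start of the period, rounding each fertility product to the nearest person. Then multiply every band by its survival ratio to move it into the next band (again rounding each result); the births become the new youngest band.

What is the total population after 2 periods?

Period 1.
Births: 7400 × 0.423 = 3130  |  6700 × 0.311 = 2084 → total 5214
10–19: 14000 × 0.957 = 13398
20–29: 10600 × 0.962 = 10197
30–39: 7400 × 0.955 = 7067
40+: 6700 × 0.944 + 18800 × 0.448 = 6325 + 8422 = 14747
End of period: [5214, 13398, 10197, 7067, 14747]
Period 2.
Births: 10197 × 0.423 = 4313  |  7067 × 0.311 = 2198 → total 6511
10–19: 5214 × 0.957 = 4990
20–29: 13398 × 0.962 = 12889
30–39: 10197 × 0.955 = 9738
40+: 7067 × 0.944 + 14747 × 0.448 = 6671 + 6607 = 13278
End of period: [6511, 4990, 12889, 9738, 13278]
Total after period 2: 6511 + 4990 + 12889 + 9738 + 13278 = 47406

47406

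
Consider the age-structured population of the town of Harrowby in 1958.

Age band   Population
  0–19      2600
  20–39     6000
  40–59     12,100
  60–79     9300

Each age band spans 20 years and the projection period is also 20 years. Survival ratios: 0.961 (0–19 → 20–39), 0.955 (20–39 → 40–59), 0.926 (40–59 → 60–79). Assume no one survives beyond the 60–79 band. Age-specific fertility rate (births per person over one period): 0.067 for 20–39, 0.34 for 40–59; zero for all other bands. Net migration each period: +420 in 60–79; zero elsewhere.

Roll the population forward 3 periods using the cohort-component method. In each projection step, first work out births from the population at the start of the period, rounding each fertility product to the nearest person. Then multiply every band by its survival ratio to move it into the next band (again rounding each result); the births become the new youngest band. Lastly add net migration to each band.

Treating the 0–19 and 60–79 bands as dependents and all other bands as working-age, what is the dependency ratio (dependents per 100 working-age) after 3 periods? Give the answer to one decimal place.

60.4

Call the bands 1 to 4, youngest first.
Period 1:
Births: 6000 × 0.067 = 402 ; 12100 × 0.34 = 4114 — total 4516
Band 2: 2600 × 0.961 = 2499
Band 3: 6000 × 0.955 = 5730
Band 4: 12100 × 0.926 = 11205
Net migration: Band 4 + 420 → 11625
Giving 4516 / 2499 / 5730 / 11625.
Period 2:
Births: 2499 × 0.067 = 167 ; 5730 × 0.34 = 1948 — total 2115
Band 2: 4516 × 0.961 = 4340
Band 3: 2499 × 0.955 = 2387
Band 4: 5730 × 0.926 = 5306
Net migration: Band 4 + 420 → 5726
Giving 2115 / 4340 / 2387 / 5726.
Period 3:
Births: 4340 × 0.067 = 291 ; 2387 × 0.34 = 812 — total 1103
Band 2: 2115 × 0.961 = 2033
Band 3: 4340 × 0.955 = 4145
Band 4: 2387 × 0.926 = 2210
Net migration: Band 4 + 420 → 2630
Giving 1103 / 2033 / 4145 / 2630.
Dependents (band 0–19 + band 60–79) = 1103 + 2630 = 3733; working-age = 6178; ratio = 3733/6178 × 100 = 60.4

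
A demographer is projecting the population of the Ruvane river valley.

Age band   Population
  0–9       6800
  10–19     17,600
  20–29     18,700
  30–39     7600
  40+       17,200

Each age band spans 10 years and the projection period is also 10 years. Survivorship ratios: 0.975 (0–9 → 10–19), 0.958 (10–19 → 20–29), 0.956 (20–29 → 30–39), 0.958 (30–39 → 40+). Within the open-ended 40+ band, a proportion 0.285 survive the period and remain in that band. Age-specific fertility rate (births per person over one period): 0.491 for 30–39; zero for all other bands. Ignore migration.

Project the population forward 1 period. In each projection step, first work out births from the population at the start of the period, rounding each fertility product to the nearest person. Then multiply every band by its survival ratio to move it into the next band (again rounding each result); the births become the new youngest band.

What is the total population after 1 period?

57283

Call the bands 1 to 5, youngest first.
Period 1:
Births: 7600 × 0.491 = 3732
Band 2: 6800 × 0.975 = 6630
Band 3: 17600 × 0.958 = 16861
Band 4: 18700 × 0.956 = 17877
Band 5: 7600 × 0.958 + 17200 × 0.285 = 7281 + 4902 = 12183
Giving 3732 / 6630 / 16861 / 17877 / 12183.
Total after period 1: 3732 + 6630 + 16861 + 17877 + 12183 = 57283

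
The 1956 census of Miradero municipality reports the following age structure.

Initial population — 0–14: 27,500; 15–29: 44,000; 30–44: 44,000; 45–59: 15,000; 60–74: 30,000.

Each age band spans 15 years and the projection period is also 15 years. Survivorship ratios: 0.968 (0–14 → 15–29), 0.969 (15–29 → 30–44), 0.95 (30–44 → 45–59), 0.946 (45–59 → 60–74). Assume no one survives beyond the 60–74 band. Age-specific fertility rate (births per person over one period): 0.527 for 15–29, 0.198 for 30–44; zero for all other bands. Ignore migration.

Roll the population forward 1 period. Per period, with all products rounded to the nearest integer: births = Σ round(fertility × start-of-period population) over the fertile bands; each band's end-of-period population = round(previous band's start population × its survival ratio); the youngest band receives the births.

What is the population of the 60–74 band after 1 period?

14190

Numbering the bands 1..5 from youngest to oldest:
Period 1:
Births: 44000 * 0.527 = 23188  |  44000 * 0.198 = 8712 → 31900
Band 2: 27500 * 0.968 = 26620
Band 3: 44000 * 0.969 = 42636
Band 4: 44000 * 0.95 = 41800
Band 5: 15000 * 0.946 = 14190
Giving 31900 / 26620 / 42636 / 41800 / 14190.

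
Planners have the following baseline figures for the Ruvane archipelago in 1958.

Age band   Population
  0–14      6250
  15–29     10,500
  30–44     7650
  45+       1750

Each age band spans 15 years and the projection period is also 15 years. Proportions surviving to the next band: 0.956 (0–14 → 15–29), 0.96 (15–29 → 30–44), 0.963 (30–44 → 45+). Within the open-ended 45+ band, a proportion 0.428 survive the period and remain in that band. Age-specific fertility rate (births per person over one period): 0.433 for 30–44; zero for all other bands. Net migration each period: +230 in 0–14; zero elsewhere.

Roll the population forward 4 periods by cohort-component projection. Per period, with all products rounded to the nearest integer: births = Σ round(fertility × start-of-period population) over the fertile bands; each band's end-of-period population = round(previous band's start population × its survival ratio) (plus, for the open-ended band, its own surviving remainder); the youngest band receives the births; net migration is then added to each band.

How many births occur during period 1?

3312

Let group 1 be 0–14 through group 4 = 45+.
[period 1]
Births: 7650 * 0.433 = 3312
Group 2: 6250 * 0.956 = 5975
Group 3: 10500 * 0.96 = 10080
Group 4: 7650 * 0.963 + 1750 * 0.428 = 7367 + 749 = 8116
Net migration: Group 1 + 230 → 3542
End of period: [3542, 5975, 10080, 8116]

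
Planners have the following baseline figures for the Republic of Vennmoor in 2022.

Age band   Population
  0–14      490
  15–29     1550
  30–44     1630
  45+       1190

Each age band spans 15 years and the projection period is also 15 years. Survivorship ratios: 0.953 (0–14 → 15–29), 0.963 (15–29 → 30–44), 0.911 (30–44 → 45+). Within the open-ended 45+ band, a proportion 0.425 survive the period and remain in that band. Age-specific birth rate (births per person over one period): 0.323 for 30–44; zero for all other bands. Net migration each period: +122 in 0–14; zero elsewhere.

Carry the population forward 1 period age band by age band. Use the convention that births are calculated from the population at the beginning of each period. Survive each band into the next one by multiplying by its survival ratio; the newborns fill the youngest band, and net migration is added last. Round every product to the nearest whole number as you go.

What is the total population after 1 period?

Call the groups 1 to 4, youngest first.
— Period 1 —
Births: 1630 × 0.323 = 526
Group 2: 490 × 0.953 = 467
Group 3: 1550 × 0.963 = 1493
Group 4: 1630 × 0.911 + 1190 × 0.425 = 1485 + 506 = 1991
Net migration: Group 1 + 122 → 648
→ [648, 467, 1493, 1991]
Total after period 1: 648 + 467 + 1493 + 1991 = 4599

4599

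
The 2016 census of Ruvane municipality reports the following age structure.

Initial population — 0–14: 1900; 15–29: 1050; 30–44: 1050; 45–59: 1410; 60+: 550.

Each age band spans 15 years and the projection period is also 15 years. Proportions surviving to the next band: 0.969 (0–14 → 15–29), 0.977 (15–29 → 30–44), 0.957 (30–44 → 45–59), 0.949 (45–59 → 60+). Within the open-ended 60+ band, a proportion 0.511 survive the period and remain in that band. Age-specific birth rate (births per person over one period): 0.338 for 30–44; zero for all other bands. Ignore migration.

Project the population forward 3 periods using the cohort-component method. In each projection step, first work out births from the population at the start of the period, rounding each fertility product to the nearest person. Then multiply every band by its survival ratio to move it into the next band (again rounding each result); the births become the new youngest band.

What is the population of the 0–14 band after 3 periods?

— Period 1 —
Births: 1050 × 0.338 = 355
15–29: 1900 × 0.969 = 1841
30–44: 1050 × 0.977 = 1026
45–59: 1050 × 0.957 = 1005
60+: 1410 × 0.949 + 550 × 0.511 = 1338 + 281 = 1619
End of period: [355, 1841, 1026, 1005, 1619]
— Period 2 —
Births: 1026 × 0.338 = 347
15–29: 355 × 0.969 = 344
30–44: 1841 × 0.977 = 1799
45–59: 1026 × 0.957 = 982
60+: 1005 × 0.949 + 1619 × 0.511 = 954 + 827 = 1781
End of period: [347, 344, 1799, 982, 1781]
— Period 3 —
Births: 1799 × 0.338 = 608
15–29: 347 × 0.969 = 336
30–44: 344 × 0.977 = 336
45–59: 1799 × 0.957 = 1722
60+: 982 × 0.949 + 1781 × 0.511 = 932 + 910 = 1842
End of period: [608, 336, 336, 1722, 1842]

608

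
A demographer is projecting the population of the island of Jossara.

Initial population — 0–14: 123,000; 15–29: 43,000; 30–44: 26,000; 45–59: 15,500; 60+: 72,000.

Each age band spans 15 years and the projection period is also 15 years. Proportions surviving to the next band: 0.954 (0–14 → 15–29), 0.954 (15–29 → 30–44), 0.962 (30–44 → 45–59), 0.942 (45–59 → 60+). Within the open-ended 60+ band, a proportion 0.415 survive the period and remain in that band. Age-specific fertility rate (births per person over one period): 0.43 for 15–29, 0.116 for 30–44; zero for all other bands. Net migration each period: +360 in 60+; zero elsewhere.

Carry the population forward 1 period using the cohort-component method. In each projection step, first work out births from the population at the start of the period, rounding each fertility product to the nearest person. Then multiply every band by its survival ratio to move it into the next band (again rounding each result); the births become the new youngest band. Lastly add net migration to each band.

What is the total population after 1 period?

(Bands numbered youngest = 1 to oldest = 5.)
Period 1:
Births: 43000 × 0.43 = 18490 ; 26000 × 0.116 = 3016 → total 21506
Band 2: 123000 × 0.954 = 117342
Band 3: 43000 × 0.954 = 41022
Band 4: 26000 × 0.962 = 25012
Band 5: 15500 × 0.942 + 72000 × 0.415 = 14601 + 29880 = 44481
Net migration: Band 5 + 360 → 44841
Giving 21506 / 117342 / 41022 / 25012 / 44841.
Total after period 1: 21506 + 117342 + 41022 + 25012 + 44841 = 249723

249723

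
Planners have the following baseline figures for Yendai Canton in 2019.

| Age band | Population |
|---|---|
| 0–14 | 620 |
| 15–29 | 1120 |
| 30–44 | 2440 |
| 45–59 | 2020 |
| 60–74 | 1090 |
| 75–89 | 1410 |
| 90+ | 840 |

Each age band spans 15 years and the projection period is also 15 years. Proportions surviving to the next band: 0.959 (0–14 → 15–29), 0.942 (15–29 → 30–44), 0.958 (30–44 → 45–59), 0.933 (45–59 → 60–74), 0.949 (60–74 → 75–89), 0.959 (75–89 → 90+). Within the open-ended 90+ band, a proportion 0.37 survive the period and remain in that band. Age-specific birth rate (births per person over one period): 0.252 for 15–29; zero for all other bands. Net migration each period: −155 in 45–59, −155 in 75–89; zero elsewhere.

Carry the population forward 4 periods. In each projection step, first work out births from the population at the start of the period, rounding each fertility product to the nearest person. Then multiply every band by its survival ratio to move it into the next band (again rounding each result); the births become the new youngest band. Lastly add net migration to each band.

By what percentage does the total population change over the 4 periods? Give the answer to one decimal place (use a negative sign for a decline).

-60.5

[period 1]
Births: 1120 × 0.252 = 282
15–29: 620 × 0.959 = 595
30–44: 1120 × 0.942 = 1055
45–59: 2440 × 0.958 = 2338
60–74: 2020 × 0.933 = 1885
75–89: 1090 × 0.949 = 1034
90+: 1410 × 0.959 + 840 × 0.37 = 1352 + 311 = 1663
Net migration: 45–59 − 155 → 2183; 75–89 − 155 → 879
→ [282, 595, 1055, 2183, 1885, 879, 1663]
[period 2]
Births: 595 × 0.252 = 150
15–29: 282 × 0.959 = 270
30–44: 595 × 0.942 = 560
45–59: 1055 × 0.958 = 1011
60–74: 2183 × 0.933 = 2037
75–89: 1885 × 0.949 = 1789
90+: 879 × 0.959 + 1663 × 0.37 = 843 + 615 = 1458
Net migration: 45–59 − 155 → 856; 75–89 − 155 → 1634
→ [150, 270, 560, 856, 2037, 1634, 1458]
[period 3]
Births: 270 × 0.252 = 68
15–29: 150 × 0.959 = 144
30–44: 270 × 0.942 = 254
45–59: 560 × 0.958 = 536
60–74: 856 × 0.933 = 799
75–89: 2037 × 0.949 = 1933
90+: 1634 × 0.959 + 1458 × 0.37 = 1567 + 539 = 2106
Net migration: 45–59 − 155 → 381; 75–89 − 155 → 1778
→ [68, 144, 254, 381, 799, 1778, 2106]
[period 4]
Births: 144 × 0.252 = 36
15–29: 68 × 0.959 = 65
30–44: 144 × 0.942 = 136
45–59: 254 × 0.958 = 243
60–74: 381 × 0.933 = 355
75–89: 799 × 0.949 = 758
90+: 1778 × 0.959 + 2106 × 0.37 = 1705 + 779 = 2484
Net migration: 45–59 − 155 → 88; 75–89 − 155 → 603
→ [36, 65, 136, 88, 355, 603, 2484]
Total: 9540 → 3767; change = -5773; percentage change = -60.5%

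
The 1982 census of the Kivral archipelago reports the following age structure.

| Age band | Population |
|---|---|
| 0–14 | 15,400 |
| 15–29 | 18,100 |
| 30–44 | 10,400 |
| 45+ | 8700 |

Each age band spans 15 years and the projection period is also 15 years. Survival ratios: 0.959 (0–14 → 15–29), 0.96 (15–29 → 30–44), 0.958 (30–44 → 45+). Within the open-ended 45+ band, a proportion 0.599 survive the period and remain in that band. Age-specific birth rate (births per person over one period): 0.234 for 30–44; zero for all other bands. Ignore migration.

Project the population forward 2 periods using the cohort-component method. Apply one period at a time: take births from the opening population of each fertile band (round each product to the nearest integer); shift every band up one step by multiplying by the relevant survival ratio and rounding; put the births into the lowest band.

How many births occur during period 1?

2434

Period 1.
Births: 10400 * 0.234 = 2434
15–29: 15400 * 0.959 = 14769
30–44: 18100 * 0.96 = 17376
45+: 10400 * 0.958 + 8700 * 0.599 = 9963 + 5211 = 15174
End of period: [2434, 14769, 17376, 15174]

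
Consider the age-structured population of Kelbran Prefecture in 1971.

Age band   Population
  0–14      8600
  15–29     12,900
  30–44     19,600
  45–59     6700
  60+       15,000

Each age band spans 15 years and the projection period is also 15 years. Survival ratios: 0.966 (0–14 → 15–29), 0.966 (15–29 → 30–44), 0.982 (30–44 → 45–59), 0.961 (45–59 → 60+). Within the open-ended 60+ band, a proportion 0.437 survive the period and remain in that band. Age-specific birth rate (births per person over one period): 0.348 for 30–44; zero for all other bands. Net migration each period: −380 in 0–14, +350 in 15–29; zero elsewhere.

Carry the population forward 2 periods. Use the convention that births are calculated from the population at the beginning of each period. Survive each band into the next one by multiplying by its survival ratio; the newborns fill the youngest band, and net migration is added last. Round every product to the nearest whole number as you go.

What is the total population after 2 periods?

55303

Period 1:
Births: 19600 × 0.348 = 6821
15–29: 8600 × 0.966 = 8308
30–44: 12900 × 0.966 = 12461
45–59: 19600 × 0.982 = 19247
60+: 6700 × 0.961 + 15000 × 0.437 = 6439 + 6555 = 12994
Net migration: 0–14 − 380 → 6441; 15–29 + 350 → 8658
→ [6441, 8658, 12461, 19247, 12994]
Period 2:
Births: 12461 × 0.348 = 4336
15–29: 6441 × 0.966 = 6222
30–44: 8658 × 0.966 = 8364
45–59: 12461 × 0.982 = 12237
60+: 19247 × 0.961 + 12994 × 0.437 = 18496 + 5678 = 24174
Net migration: 0–14 − 380 → 3956; 15–29 + 350 → 6572
→ [3956, 6572, 8364, 12237, 24174]
Total after period 2: 3956 + 6572 + 8364 + 12237 + 24174 = 55303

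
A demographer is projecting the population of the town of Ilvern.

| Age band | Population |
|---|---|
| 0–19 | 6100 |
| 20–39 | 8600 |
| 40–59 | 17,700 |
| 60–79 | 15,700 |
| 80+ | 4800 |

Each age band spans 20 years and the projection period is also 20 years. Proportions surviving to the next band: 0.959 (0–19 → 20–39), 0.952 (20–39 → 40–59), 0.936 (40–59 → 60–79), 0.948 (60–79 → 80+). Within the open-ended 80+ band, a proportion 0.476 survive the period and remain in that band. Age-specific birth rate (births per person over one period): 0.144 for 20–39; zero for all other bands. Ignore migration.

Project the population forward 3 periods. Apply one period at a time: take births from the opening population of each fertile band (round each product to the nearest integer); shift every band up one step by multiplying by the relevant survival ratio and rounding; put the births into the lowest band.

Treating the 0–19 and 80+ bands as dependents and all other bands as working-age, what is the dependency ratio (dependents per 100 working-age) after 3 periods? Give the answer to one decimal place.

Let band 1 be 0–19 through band 5 = 80+.
Period 1.
Births: 8600 × 0.144 = 1238
Band 2: 6100 × 0.959 = 5850
Band 3: 8600 × 0.952 = 8187
Band 4: 17700 × 0.936 = 16567
Band 5: 15700 × 0.948 + 4800 × 0.476 = 14884 + 2285 = 17169
End of period: [1238, 5850, 8187, 16567, 17169]
Period 2.
Births: 5850 × 0.144 = 842
Band 2: 1238 × 0.959 = 1187
Band 3: 5850 × 0.952 = 5569
Band 4: 8187 × 0.936 = 7663
Band 5: 16567 × 0.948 + 17169 × 0.476 = 15706 + 8172 = 23878
End of period: [842, 1187, 5569, 7663, 23878]
Period 3.
Births: 1187 × 0.144 = 171
Band 2: 842 × 0.959 = 807
Band 3: 1187 × 0.952 = 1130
Band 4: 5569 × 0.936 = 5213
Band 5: 7663 × 0.948 + 23878 × 0.476 = 7265 + 11366 = 18631
End of period: [171, 807, 1130, 5213, 18631]
Dependents (band 0–19 + band 80+) = 171 + 18631 = 18802; working-age = 7150; ratio = 18802/7150 × 100 = 263.0

263.0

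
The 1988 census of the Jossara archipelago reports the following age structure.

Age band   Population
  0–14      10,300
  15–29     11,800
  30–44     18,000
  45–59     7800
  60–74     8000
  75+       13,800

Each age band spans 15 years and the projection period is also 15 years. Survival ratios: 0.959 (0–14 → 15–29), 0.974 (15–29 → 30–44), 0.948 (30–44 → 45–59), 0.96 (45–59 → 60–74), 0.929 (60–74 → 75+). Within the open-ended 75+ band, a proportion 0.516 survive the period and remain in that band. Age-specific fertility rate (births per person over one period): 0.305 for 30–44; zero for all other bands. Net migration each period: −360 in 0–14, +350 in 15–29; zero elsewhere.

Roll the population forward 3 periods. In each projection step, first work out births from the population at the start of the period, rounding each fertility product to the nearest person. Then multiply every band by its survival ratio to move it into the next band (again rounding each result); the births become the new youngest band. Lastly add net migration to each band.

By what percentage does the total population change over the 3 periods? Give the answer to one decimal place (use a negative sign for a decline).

[period 1]
Births: 18000 * 0.305 = 5490
15–29: 10300 * 0.959 = 9878
30–44: 11800 * 0.974 = 11493
45–59: 18000 * 0.948 = 17064
60–74: 7800 * 0.96 = 7488
75+: 8000 * 0.929 + 13800 * 0.516 = 7432 + 7121 = 14553
Net migration: 0–14 − 360 → 5130; 15–29 + 350 → 10228
End of period: [5130, 10228, 11493, 17064, 7488, 14553]
[period 2]
Births: 11493 * 0.305 = 3505
15–29: 5130 * 0.959 = 4920
30–44: 10228 * 0.974 = 9962
45–59: 11493 * 0.948 = 10895
60–74: 17064 * 0.96 = 16381
75+: 7488 * 0.929 + 14553 * 0.516 = 6956 + 7509 = 14465
Net migration: 0–14 − 360 → 3145; 15–29 + 350 → 5270
End of period: [3145, 5270, 9962, 10895, 16381, 14465]
[period 3]
Births: 9962 * 0.305 = 3038
15–29: 3145 * 0.959 = 3016
30–44: 5270 * 0.974 = 5133
45–59: 9962 * 0.948 = 9444
60–74: 10895 * 0.96 = 10459
75+: 16381 * 0.929 + 14465 * 0.516 = 15218 + 7464 = 22682
Net migration: 0–14 − 360 → 2678; 15–29 + 350 → 3366
End of period: [2678, 3366, 5133, 9444, 10459, 22682]
Total: 69700 → 53762; change = -15938; percentage change = -22.9%

-22.9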